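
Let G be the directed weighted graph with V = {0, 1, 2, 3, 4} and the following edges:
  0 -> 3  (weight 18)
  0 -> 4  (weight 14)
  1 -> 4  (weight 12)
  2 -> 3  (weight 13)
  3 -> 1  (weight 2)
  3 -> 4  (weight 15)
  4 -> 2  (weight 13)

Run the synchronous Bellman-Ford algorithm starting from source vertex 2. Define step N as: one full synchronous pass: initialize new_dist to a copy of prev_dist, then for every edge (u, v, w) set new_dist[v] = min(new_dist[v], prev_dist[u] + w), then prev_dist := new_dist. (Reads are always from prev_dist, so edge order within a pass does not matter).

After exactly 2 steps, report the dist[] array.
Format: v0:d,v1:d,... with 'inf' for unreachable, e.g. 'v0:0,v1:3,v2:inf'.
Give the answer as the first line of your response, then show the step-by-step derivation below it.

v0:inf,v1:15,v2:0,v3:13,v4:28

step 1: dist = v0:inf,v1:inf,v2:0,v3:13,v4:inf
step 2: dist = v0:inf,v1:15,v2:0,v3:13,v4:28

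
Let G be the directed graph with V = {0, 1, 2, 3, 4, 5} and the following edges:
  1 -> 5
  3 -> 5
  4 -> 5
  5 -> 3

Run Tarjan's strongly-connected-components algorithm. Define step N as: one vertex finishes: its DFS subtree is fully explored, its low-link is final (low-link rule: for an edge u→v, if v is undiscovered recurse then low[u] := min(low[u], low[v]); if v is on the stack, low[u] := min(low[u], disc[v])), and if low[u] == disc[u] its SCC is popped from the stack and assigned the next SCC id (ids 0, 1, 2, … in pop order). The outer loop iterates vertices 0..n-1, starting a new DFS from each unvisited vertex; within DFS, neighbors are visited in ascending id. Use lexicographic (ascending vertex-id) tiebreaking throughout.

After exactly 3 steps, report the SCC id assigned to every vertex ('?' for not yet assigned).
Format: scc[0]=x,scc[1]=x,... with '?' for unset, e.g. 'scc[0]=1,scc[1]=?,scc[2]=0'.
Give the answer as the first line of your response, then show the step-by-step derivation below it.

scc[0]=0,scc[1]=?,scc[2]=?,scc[3]=1,scc[4]=?,scc[5]=1

step 1: low=(low[0]=0,low[1]=?,low[2]=?,low[3]=?,low[4]=?,low[5]=?); scc=(scc[0]=0,scc[1]=?,scc[2]=?,scc[3]=?,scc[4]=?,scc[5]=?)
step 2: low=(low[0]=0,low[1]=1,low[2]=?,low[3]=2,low[4]=?,low[5]=2); scc=(scc[0]=0,scc[1]=?,scc[2]=?,scc[3]=?,scc[4]=?,scc[5]=?)
step 3: low=(low[0]=0,low[1]=1,low[2]=?,low[3]=2,low[4]=?,low[5]=2); scc=(scc[0]=0,scc[1]=?,scc[2]=?,scc[3]=1,scc[4]=?,scc[5]=1)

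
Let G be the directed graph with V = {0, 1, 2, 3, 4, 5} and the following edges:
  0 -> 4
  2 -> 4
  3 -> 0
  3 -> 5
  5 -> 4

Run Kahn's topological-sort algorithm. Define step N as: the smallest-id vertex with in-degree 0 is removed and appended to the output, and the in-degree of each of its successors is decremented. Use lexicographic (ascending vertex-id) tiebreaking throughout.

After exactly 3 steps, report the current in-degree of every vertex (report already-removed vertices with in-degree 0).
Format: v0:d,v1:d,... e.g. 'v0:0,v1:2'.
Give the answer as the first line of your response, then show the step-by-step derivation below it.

v0:0,v1:0,v2:0,v3:0,v4:2,v5:0

step 1: output 1; order=[1]; indeg=(1,0,0,0,3,1)
step 2: output 2; order=[1,2]; indeg=(1,0,0,0,2,1)
step 3: output 3; order=[1,2,3]; indeg=(0,0,0,0,2,0)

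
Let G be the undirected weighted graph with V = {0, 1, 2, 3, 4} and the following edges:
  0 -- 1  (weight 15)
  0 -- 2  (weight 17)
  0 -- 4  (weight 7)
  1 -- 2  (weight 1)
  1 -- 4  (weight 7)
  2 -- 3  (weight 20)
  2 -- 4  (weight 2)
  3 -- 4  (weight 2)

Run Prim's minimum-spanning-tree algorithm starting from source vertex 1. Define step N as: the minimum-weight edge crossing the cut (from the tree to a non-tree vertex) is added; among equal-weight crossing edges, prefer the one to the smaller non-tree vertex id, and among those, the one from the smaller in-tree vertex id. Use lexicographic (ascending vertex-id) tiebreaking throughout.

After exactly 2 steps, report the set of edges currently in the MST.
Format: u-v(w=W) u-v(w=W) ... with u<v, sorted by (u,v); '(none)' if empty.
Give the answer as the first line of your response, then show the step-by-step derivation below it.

1-2(w=1) 2-4(w=2)

step 1: add edge 1-2 (w=1); MST = {1-2(w=1)}
step 2: add edge 2-4 (w=2); MST = {1-2(w=1) 2-4(w=2)}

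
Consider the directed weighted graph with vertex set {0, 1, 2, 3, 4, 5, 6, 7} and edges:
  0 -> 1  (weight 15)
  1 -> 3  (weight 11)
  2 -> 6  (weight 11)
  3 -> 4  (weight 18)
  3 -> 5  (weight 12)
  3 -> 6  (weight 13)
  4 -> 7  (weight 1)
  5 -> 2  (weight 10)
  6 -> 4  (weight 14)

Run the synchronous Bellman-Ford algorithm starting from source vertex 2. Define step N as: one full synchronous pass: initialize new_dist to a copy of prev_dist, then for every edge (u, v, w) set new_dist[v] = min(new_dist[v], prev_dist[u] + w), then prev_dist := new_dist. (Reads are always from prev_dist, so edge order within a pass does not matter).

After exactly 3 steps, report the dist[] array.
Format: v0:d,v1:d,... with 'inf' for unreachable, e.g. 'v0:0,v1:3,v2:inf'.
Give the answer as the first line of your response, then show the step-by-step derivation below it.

v0:inf,v1:inf,v2:0,v3:inf,v4:25,v5:inf,v6:11,v7:26

step 1: dist = v0:inf,v1:inf,v2:0,v3:inf,v4:inf,v5:inf,v6:11,v7:inf
step 2: dist = v0:inf,v1:inf,v2:0,v3:inf,v4:25,v5:inf,v6:11,v7:inf
step 3: dist = v0:inf,v1:inf,v2:0,v3:inf,v4:25,v5:inf,v6:11,v7:26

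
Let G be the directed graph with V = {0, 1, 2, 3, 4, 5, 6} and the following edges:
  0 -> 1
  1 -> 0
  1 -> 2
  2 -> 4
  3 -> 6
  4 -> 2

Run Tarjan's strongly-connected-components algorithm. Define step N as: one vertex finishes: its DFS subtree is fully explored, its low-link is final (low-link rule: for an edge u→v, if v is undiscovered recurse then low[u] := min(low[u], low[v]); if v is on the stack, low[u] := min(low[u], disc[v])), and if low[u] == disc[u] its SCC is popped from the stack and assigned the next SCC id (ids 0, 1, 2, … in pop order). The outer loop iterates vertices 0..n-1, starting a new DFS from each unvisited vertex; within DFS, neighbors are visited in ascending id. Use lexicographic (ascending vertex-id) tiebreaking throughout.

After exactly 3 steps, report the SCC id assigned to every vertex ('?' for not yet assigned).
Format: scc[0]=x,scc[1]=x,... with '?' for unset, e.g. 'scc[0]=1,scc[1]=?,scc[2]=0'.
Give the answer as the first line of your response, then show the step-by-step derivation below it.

scc[0]=?,scc[1]=?,scc[2]=0,scc[3]=?,scc[4]=0,scc[5]=?,scc[6]=?

step 1: low=(low[0]=0,low[1]=0,low[2]=2,low[3]=?,low[4]=2,low[5]=?,low[6]=?); scc=(scc[0]=?,scc[1]=?,scc[2]=?,scc[3]=?,scc[4]=?,scc[5]=?,scc[6]=?)
step 2: low=(low[0]=0,low[1]=0,low[2]=2,low[3]=?,low[4]=2,low[5]=?,low[6]=?); scc=(scc[0]=?,scc[1]=?,scc[2]=0,scc[3]=?,scc[4]=0,scc[5]=?,scc[6]=?)
step 3: low=(low[0]=0,low[1]=0,low[2]=2,low[3]=?,low[4]=2,low[5]=?,low[6]=?); scc=(scc[0]=?,scc[1]=?,scc[2]=0,scc[3]=?,scc[4]=0,scc[5]=?,scc[6]=?)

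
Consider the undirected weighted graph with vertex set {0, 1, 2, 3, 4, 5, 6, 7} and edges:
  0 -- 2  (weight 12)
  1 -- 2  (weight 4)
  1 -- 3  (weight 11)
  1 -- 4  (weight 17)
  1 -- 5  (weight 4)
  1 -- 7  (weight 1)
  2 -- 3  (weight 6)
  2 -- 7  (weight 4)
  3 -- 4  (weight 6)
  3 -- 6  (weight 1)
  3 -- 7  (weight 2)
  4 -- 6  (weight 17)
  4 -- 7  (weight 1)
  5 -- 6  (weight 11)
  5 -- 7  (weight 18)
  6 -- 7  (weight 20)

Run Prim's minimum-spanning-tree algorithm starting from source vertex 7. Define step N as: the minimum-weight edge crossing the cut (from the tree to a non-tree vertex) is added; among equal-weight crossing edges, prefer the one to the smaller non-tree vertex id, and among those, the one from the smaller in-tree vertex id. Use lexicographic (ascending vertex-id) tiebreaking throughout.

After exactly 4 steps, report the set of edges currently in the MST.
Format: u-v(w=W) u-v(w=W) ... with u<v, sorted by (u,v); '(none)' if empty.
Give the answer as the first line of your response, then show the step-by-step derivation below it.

1-7(w=1) 3-6(w=1) 3-7(w=2) 4-7(w=1)

step 1: add edge 1-7 (w=1); MST = {1-7(w=1)}
step 2: add edge 4-7 (w=1); MST = {1-7(w=1) 4-7(w=1)}
step 3: add edge 3-7 (w=2); MST = {1-7(w=1) 3-7(w=2) 4-7(w=1)}
step 4: add edge 3-6 (w=1); MST = {1-7(w=1) 3-6(w=1) 3-7(w=2) 4-7(w=1)}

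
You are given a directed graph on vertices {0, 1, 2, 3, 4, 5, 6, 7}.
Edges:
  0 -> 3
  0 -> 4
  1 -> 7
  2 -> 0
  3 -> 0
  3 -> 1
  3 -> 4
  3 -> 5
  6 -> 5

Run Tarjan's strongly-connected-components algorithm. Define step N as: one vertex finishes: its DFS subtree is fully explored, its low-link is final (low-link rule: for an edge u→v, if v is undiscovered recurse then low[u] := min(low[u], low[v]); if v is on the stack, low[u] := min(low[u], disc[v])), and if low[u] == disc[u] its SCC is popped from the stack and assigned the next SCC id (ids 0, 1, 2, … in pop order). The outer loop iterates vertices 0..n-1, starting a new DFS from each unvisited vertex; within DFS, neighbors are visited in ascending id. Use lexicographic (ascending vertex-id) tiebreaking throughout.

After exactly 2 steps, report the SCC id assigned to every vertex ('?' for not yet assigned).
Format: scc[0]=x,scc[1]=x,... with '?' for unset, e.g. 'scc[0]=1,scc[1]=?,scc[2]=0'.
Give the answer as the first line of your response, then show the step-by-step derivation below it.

scc[0]=?,scc[1]=1,scc[2]=?,scc[3]=?,scc[4]=?,scc[5]=?,scc[6]=?,scc[7]=0

step 1: low=(low[0]=0,low[1]=2,low[2]=?,low[3]=0,low[4]=?,low[5]=?,low[6]=?,low[7]=3); scc=(scc[0]=?,scc[1]=?,scc[2]=?,scc[3]=?,scc[4]=?,scc[5]=?,scc[6]=?,scc[7]=0)
step 2: low=(low[0]=0,low[1]=2,low[2]=?,low[3]=0,low[4]=?,low[5]=?,low[6]=?,low[7]=3); scc=(scc[0]=?,scc[1]=1,scc[2]=?,scc[3]=?,scc[4]=?,scc[5]=?,scc[6]=?,scc[7]=0)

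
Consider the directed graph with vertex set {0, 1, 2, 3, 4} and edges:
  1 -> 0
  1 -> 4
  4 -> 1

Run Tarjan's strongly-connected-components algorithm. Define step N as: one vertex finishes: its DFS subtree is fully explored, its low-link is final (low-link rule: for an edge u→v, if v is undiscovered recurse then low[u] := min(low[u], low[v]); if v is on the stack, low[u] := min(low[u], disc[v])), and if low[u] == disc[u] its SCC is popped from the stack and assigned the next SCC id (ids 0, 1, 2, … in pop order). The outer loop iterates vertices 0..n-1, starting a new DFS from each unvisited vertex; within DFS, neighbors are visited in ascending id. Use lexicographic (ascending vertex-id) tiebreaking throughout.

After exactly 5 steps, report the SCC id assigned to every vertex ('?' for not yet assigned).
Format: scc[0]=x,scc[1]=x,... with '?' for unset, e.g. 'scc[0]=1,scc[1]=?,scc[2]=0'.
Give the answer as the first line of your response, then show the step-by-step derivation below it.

scc[0]=0,scc[1]=1,scc[2]=2,scc[3]=3,scc[4]=1

step 1: low=(low[0]=0,low[1]=?,low[2]=?,low[3]=?,low[4]=?); scc=(scc[0]=0,scc[1]=?,scc[2]=?,scc[3]=?,scc[4]=?)
step 2: low=(low[0]=0,low[1]=1,low[2]=?,low[3]=?,low[4]=1); scc=(scc[0]=0,scc[1]=?,scc[2]=?,scc[3]=?,scc[4]=?)
step 3: low=(low[0]=0,low[1]=1,low[2]=?,low[3]=?,low[4]=1); scc=(scc[0]=0,scc[1]=1,scc[2]=?,scc[3]=?,scc[4]=1)
step 4: low=(low[0]=0,low[1]=1,low[2]=3,low[3]=?,low[4]=1); scc=(scc[0]=0,scc[1]=1,scc[2]=2,scc[3]=?,scc[4]=1)
step 5: low=(low[0]=0,low[1]=1,low[2]=3,low[3]=4,low[4]=1); scc=(scc[0]=0,scc[1]=1,scc[2]=2,scc[3]=3,scc[4]=1)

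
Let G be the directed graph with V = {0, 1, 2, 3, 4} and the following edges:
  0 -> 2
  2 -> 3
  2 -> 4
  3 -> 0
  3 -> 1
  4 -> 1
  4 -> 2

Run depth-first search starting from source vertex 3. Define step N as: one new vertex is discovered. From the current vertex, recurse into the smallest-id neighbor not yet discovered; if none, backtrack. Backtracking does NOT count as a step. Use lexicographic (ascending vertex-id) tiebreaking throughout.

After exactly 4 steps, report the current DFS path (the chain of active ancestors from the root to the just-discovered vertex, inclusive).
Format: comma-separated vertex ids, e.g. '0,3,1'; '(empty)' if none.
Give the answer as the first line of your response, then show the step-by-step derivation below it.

3,0,2,4

step 1: discover 3; path=3; order=3
step 2: discover 0; path=3>0; order=3,0
step 3: discover 2; path=3>0>2; order=3,0,2
step 4: discover 4; path=3>0>2>4; order=3,0,2,4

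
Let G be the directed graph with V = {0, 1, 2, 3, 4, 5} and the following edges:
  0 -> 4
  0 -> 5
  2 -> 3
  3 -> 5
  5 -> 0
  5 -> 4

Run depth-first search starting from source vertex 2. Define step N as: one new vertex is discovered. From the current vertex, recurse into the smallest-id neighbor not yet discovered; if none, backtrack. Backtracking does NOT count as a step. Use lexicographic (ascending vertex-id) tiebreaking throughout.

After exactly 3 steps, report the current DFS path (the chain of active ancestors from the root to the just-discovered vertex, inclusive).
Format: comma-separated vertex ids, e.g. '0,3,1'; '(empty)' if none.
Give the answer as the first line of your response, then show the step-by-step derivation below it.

2,3,5

step 1: discover 2; path=2; order=2
step 2: discover 3; path=2>3; order=2,3
step 3: discover 5; path=2>3>5; order=2,3,5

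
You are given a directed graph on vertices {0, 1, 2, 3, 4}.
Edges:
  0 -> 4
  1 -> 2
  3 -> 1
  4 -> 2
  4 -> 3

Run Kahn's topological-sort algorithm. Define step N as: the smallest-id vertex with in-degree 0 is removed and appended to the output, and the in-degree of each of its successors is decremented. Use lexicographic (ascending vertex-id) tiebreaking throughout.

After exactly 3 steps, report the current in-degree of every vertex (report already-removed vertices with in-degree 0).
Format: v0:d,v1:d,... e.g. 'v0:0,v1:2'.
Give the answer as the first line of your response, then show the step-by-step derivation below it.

v0:0,v1:0,v2:1,v3:0,v4:0

step 1: output 0; order=[0]; indeg=(0,1,2,1,0)
step 2: output 4; order=[0,4]; indeg=(0,1,1,0,0)
step 3: output 3; order=[0,4,3]; indeg=(0,0,1,0,0)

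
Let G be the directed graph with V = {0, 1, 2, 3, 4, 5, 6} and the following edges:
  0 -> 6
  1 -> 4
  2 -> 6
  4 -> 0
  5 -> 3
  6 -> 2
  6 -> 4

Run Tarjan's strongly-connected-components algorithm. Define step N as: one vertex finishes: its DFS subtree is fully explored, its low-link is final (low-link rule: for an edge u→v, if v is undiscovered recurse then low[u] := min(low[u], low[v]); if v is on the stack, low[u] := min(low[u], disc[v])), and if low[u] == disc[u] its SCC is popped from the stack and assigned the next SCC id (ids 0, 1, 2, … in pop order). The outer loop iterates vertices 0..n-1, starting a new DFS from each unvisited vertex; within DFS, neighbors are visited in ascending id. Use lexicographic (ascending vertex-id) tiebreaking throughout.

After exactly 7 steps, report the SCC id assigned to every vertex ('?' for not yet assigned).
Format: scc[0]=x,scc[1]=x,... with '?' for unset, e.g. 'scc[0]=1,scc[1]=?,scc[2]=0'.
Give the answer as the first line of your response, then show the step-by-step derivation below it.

scc[0]=0,scc[1]=1,scc[2]=0,scc[3]=2,scc[4]=0,scc[5]=3,scc[6]=0

step 1: low=(low[0]=0,low[1]=?,low[2]=1,low[3]=?,low[4]=?,low[5]=?,low[6]=1); scc=(scc[0]=?,scc[1]=?,scc[2]=?,scc[3]=?,scc[4]=?,scc[5]=?,scc[6]=?)
step 2: low=(low[0]=0,low[1]=?,low[2]=1,low[3]=?,low[4]=0,low[5]=?,low[6]=1); scc=(scc[0]=?,scc[1]=?,scc[2]=?,scc[3]=?,scc[4]=?,scc[5]=?,scc[6]=?)
step 3: low=(low[0]=0,low[1]=?,low[2]=1,low[3]=?,low[4]=0,low[5]=?,low[6]=0); scc=(scc[0]=?,scc[1]=?,scc[2]=?,scc[3]=?,scc[4]=?,scc[5]=?,scc[6]=?)
step 4: low=(low[0]=0,low[1]=?,low[2]=1,low[3]=?,low[4]=0,low[5]=?,low[6]=0); scc=(scc[0]=0,scc[1]=?,scc[2]=0,scc[3]=?,scc[4]=0,scc[5]=?,scc[6]=0)
step 5: low=(low[0]=0,low[1]=4,low[2]=1,low[3]=?,low[4]=0,low[5]=?,low[6]=0); scc=(scc[0]=0,scc[1]=1,scc[2]=0,scc[3]=?,scc[4]=0,scc[5]=?,scc[6]=0)
step 6: low=(low[0]=0,low[1]=4,low[2]=1,low[3]=5,low[4]=0,low[5]=?,low[6]=0); scc=(scc[0]=0,scc[1]=1,scc[2]=0,scc[3]=2,scc[4]=0,scc[5]=?,scc[6]=0)
step 7: low=(low[0]=0,low[1]=4,low[2]=1,low[3]=5,low[4]=0,low[5]=6,low[6]=0); scc=(scc[0]=0,scc[1]=1,scc[2]=0,scc[3]=2,scc[4]=0,scc[5]=3,scc[6]=0)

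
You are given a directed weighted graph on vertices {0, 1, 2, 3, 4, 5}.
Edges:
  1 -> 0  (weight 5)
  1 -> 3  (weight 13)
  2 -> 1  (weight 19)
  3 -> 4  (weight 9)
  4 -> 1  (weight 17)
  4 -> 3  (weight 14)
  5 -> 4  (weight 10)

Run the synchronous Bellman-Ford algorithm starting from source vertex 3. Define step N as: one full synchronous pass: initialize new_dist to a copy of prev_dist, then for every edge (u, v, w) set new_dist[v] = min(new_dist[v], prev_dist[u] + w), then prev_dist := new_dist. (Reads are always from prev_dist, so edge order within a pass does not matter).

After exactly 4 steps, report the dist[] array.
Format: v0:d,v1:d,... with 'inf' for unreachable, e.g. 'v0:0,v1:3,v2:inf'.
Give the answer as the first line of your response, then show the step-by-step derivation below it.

v0:31,v1:26,v2:inf,v3:0,v4:9,v5:inf

step 1: dist = v0:inf,v1:inf,v2:inf,v3:0,v4:9,v5:inf
step 2: dist = v0:inf,v1:26,v2:inf,v3:0,v4:9,v5:inf
step 3: dist = v0:31,v1:26,v2:inf,v3:0,v4:9,v5:inf
step 4: dist = v0:31,v1:26,v2:inf,v3:0,v4:9,v5:inf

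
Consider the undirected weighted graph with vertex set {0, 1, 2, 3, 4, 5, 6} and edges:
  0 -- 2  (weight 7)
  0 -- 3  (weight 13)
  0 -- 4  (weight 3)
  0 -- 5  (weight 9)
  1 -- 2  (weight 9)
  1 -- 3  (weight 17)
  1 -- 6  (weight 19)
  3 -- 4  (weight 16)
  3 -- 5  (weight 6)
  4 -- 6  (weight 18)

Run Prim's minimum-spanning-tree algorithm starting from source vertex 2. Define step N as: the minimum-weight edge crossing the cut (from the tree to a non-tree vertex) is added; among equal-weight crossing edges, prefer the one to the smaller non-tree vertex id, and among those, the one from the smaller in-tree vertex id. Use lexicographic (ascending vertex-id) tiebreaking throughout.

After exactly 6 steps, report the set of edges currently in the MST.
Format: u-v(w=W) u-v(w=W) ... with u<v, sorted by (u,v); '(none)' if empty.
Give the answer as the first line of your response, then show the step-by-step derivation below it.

0-2(w=7) 0-4(w=3) 0-5(w=9) 1-2(w=9) 3-5(w=6) 4-6(w=18)

step 1: add edge 0-2 (w=7); MST = {0-2(w=7)}
step 2: add edge 0-4 (w=3); MST = {0-2(w=7) 0-4(w=3)}
step 3: add edge 1-2 (w=9); MST = {0-2(w=7) 0-4(w=3) 1-2(w=9)}
step 4: add edge 0-5 (w=9); MST = {0-2(w=7) 0-4(w=3) 0-5(w=9) 1-2(w=9)}
step 5: add edge 3-5 (w=6); MST = {0-2(w=7) 0-4(w=3) 0-5(w=9) 1-2(w=9) 3-5(w=6)}
step 6: add edge 4-6 (w=18); MST = {0-2(w=7) 0-4(w=3) 0-5(w=9) 1-2(w=9) 3-5(w=6) 4-6(w=18)}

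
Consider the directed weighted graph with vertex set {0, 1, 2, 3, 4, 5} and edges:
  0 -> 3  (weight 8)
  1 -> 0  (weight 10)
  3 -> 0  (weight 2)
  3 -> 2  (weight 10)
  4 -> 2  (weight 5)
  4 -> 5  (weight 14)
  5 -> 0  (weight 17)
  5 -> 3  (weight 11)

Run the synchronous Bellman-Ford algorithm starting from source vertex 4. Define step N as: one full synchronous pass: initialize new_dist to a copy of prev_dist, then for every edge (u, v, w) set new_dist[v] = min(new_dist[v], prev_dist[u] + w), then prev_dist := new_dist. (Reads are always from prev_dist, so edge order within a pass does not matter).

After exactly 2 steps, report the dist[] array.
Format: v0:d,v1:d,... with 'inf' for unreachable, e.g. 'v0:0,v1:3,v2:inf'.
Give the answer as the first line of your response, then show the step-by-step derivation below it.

v0:31,v1:inf,v2:5,v3:25,v4:0,v5:14

step 1: dist = v0:inf,v1:inf,v2:5,v3:inf,v4:0,v5:14
step 2: dist = v0:31,v1:inf,v2:5,v3:25,v4:0,v5:14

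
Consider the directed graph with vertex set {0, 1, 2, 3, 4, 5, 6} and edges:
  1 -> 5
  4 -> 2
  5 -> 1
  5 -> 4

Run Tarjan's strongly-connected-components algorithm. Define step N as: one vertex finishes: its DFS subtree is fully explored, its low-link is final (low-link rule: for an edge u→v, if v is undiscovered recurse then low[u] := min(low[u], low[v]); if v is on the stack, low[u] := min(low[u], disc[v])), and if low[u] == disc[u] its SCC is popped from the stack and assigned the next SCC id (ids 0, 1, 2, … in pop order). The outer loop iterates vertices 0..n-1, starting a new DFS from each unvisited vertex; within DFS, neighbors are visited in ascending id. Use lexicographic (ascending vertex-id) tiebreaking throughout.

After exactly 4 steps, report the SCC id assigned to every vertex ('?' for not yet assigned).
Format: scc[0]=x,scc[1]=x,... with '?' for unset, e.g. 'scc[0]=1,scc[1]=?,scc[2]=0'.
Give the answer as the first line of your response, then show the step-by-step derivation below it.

scc[0]=0,scc[1]=?,scc[2]=1,scc[3]=?,scc[4]=2,scc[5]=?,scc[6]=?

step 1: low=(low[0]=0,low[1]=?,low[2]=?,low[3]=?,low[4]=?,low[5]=?,low[6]=?); scc=(scc[0]=0,scc[1]=?,scc[2]=?,scc[3]=?,scc[4]=?,scc[5]=?,scc[6]=?)
step 2: low=(low[0]=0,low[1]=1,low[2]=4,low[3]=?,low[4]=3,low[5]=1,low[6]=?); scc=(scc[0]=0,scc[1]=?,scc[2]=1,scc[3]=?,scc[4]=?,scc[5]=?,scc[6]=?)
step 3: low=(low[0]=0,low[1]=1,low[2]=4,low[3]=?,low[4]=3,low[5]=1,low[6]=?); scc=(scc[0]=0,scc[1]=?,scc[2]=1,scc[3]=?,scc[4]=2,scc[5]=?,scc[6]=?)
step 4: low=(low[0]=0,low[1]=1,low[2]=4,low[3]=?,low[4]=3,low[5]=1,low[6]=?); scc=(scc[0]=0,scc[1]=?,scc[2]=1,scc[3]=?,scc[4]=2,scc[5]=?,scc[6]=?)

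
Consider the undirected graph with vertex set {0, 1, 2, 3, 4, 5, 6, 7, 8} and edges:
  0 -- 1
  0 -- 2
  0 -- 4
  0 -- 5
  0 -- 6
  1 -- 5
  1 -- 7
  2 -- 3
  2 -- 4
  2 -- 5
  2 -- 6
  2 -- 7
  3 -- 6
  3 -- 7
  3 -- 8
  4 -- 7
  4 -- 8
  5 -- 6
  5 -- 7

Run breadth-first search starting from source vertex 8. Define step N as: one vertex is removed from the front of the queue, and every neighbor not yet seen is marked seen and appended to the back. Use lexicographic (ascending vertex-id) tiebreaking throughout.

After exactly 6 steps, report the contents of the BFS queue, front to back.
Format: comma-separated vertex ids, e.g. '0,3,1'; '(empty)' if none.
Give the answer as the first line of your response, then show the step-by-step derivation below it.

0,5,1

step 1: dequeue 8; queue=[3,4]; order=8
step 2: dequeue 3; queue=[4,2,6,7]; order=8,3
step 3: dequeue 4; queue=[2,6,7,0]; order=8,3,4
step 4: dequeue 2; queue=[6,7,0,5]; order=8,3,4,2
step 5: dequeue 6; queue=[7,0,5]; order=8,3,4,2,6
step 6: dequeue 7; queue=[0,5,1]; order=8,3,4,2,6,7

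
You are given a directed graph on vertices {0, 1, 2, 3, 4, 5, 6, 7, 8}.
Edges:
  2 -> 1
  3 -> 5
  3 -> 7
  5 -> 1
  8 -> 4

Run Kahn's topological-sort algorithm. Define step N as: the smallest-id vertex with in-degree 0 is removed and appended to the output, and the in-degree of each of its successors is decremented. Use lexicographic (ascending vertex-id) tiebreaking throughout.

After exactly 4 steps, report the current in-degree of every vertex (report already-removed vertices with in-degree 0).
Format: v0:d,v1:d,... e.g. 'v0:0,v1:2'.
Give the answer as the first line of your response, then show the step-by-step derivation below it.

v0:0,v1:0,v2:0,v3:0,v4:1,v5:0,v6:0,v7:0,v8:0

step 1: output 0; order=[0]; indeg=(0,2,0,0,1,1,0,1,0)
step 2: output 2; order=[0,2]; indeg=(0,1,0,0,1,1,0,1,0)
step 3: output 3; order=[0,2,3]; indeg=(0,1,0,0,1,0,0,0,0)
step 4: output 5; order=[0,2,3,5]; indeg=(0,0,0,0,1,0,0,0,0)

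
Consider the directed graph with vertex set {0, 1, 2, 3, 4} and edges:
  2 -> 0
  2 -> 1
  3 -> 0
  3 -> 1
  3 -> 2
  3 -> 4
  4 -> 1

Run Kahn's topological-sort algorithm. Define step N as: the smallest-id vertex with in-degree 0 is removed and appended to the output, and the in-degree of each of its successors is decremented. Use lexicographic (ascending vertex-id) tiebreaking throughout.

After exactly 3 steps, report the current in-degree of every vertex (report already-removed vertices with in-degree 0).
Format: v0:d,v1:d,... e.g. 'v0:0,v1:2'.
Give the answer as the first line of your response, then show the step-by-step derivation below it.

v0:0,v1:1,v2:0,v3:0,v4:0

step 1: output 3; order=[3]; indeg=(1,2,0,0,0)
step 2: output 2; order=[3,2]; indeg=(0,1,0,0,0)
step 3: output 0; order=[3,2,0]; indeg=(0,1,0,0,0)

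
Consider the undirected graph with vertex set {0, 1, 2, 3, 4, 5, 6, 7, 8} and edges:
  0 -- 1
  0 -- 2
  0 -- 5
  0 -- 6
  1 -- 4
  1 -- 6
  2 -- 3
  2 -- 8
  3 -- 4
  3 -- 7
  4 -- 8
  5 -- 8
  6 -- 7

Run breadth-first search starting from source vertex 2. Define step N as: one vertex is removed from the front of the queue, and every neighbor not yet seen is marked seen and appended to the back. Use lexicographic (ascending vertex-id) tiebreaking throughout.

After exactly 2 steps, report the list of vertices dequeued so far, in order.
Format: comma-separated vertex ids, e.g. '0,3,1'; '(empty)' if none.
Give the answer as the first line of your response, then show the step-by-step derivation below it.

2,0

step 1: dequeue 2; queue=[0,3,8]; order=2
step 2: dequeue 0; queue=[3,8,1,5,6]; order=2,0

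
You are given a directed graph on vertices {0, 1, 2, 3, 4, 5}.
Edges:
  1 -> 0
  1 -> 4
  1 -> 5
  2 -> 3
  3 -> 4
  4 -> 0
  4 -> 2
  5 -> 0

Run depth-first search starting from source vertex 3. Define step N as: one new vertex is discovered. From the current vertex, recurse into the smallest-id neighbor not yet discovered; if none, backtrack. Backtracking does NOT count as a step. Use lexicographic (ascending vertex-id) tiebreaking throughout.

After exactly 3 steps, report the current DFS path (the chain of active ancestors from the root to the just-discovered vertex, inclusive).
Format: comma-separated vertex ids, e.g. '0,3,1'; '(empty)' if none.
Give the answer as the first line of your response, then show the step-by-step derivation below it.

3,4,0

step 1: discover 3; path=3; order=3
step 2: discover 4; path=3>4; order=3,4
step 3: discover 0; path=3>4>0; order=3,4,0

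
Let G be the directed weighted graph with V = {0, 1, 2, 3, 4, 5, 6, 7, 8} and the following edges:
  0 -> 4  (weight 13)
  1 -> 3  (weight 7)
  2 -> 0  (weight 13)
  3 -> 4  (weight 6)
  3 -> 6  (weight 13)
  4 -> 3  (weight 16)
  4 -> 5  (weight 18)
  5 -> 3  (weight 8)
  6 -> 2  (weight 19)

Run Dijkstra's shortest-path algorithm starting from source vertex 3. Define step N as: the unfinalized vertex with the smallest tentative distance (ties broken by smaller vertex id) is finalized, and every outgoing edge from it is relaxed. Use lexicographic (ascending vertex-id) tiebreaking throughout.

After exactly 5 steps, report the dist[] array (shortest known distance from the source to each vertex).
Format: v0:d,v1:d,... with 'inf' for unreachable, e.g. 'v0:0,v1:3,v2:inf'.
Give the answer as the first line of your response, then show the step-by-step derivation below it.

v0:45,v1:inf,v2:32,v3:0,v4:6,v5:24,v6:13,v7:inf,v8:inf

step 1: dist = v0:inf,v1:inf,v2:inf,v3:0,v4:6,v5:inf,v6:13,v7:inf,v8:inf
step 2: dist = v0:inf,v1:inf,v2:inf,v3:0,v4:6,v5:24,v6:13,v7:inf,v8:inf
step 3: dist = v0:inf,v1:inf,v2:32,v3:0,v4:6,v5:24,v6:13,v7:inf,v8:inf
step 4: dist = v0:inf,v1:inf,v2:32,v3:0,v4:6,v5:24,v6:13,v7:inf,v8:inf
step 5: dist = v0:45,v1:inf,v2:32,v3:0,v4:6,v5:24,v6:13,v7:inf,v8:inf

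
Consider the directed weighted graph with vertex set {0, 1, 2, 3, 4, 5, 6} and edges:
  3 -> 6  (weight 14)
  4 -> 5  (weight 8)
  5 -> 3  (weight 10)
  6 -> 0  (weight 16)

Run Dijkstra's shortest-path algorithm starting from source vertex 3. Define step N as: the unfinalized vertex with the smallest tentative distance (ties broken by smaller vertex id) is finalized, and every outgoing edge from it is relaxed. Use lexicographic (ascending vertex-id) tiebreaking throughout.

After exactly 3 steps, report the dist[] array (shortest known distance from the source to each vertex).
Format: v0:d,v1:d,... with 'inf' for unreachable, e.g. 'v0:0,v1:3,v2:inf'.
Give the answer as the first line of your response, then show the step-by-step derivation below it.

v0:30,v1:inf,v2:inf,v3:0,v4:inf,v5:inf,v6:14

step 1: dist = v0:inf,v1:inf,v2:inf,v3:0,v4:inf,v5:inf,v6:14
step 2: dist = v0:30,v1:inf,v2:inf,v3:0,v4:inf,v5:inf,v6:14
step 3: dist = v0:30,v1:inf,v2:inf,v3:0,v4:inf,v5:inf,v6:14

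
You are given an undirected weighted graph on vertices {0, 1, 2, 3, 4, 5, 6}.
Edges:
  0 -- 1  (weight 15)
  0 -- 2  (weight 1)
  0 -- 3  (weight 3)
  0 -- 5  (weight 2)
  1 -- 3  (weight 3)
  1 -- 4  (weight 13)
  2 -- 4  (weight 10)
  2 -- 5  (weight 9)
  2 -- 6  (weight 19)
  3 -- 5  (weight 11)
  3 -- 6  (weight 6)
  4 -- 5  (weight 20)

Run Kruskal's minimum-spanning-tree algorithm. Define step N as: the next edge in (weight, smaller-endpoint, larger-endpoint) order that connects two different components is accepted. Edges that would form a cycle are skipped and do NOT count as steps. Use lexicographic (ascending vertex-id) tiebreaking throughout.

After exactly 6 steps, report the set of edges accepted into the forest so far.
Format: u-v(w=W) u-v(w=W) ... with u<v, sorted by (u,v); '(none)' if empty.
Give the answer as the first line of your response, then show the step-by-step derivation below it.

0-2(w=1) 0-3(w=3) 0-5(w=2) 1-3(w=3) 2-4(w=10) 3-6(w=6)

step 1: add edge 0-2 (w=1); MST = {0-2(w=1)}
step 2: add edge 0-5 (w=2); MST = {0-2(w=1) 0-5(w=2)}
step 3: add edge 0-3 (w=3); MST = {0-2(w=1) 0-3(w=3) 0-5(w=2)}
step 4: add edge 1-3 (w=3); MST = {0-2(w=1) 0-3(w=3) 0-5(w=2) 1-3(w=3)}
step 5: add edge 3-6 (w=6); MST = {0-2(w=1) 0-3(w=3) 0-5(w=2) 1-3(w=3) 3-6(w=6)}
step 6: add edge 2-4 (w=10); MST = {0-2(w=1) 0-3(w=3) 0-5(w=2) 1-3(w=3) 2-4(w=10) 3-6(w=6)}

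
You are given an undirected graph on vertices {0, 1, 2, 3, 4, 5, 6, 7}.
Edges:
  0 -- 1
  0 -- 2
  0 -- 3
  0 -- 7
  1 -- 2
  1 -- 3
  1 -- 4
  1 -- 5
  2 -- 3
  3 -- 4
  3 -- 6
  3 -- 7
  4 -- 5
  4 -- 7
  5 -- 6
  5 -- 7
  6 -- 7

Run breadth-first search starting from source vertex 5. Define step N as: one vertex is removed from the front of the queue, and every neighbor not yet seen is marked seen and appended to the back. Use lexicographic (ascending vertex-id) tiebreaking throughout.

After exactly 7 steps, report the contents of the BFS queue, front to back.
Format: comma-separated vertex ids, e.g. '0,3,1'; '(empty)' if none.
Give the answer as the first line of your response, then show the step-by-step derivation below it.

3

step 1: dequeue 5; queue=[1,4,6,7]; order=5
step 2: dequeue 1; queue=[4,6,7,0,2,3]; order=5,1
step 3: dequeue 4; queue=[6,7,0,2,3]; order=5,1,4
step 4: dequeue 6; queue=[7,0,2,3]; order=5,1,4,6
step 5: dequeue 7; queue=[0,2,3]; order=5,1,4,6,7
step 6: dequeue 0; queue=[2,3]; order=5,1,4,6,7,0
step 7: dequeue 2; queue=[3]; order=5,1,4,6,7,0,2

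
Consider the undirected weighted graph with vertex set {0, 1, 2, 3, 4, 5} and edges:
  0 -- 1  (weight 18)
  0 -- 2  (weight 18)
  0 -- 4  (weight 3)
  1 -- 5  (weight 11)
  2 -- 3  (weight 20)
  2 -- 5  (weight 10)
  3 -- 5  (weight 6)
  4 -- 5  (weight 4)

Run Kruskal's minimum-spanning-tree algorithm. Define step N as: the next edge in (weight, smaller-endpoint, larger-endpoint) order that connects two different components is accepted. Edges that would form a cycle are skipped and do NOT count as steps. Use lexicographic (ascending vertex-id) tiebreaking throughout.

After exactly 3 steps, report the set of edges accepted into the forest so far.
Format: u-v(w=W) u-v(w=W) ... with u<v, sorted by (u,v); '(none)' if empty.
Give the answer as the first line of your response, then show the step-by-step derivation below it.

0-4(w=3) 3-5(w=6) 4-5(w=4)

step 1: add edge 0-4 (w=3); MST = {0-4(w=3)}
step 2: add edge 4-5 (w=4); MST = {0-4(w=3) 4-5(w=4)}
step 3: add edge 3-5 (w=6); MST = {0-4(w=3) 3-5(w=6) 4-5(w=4)}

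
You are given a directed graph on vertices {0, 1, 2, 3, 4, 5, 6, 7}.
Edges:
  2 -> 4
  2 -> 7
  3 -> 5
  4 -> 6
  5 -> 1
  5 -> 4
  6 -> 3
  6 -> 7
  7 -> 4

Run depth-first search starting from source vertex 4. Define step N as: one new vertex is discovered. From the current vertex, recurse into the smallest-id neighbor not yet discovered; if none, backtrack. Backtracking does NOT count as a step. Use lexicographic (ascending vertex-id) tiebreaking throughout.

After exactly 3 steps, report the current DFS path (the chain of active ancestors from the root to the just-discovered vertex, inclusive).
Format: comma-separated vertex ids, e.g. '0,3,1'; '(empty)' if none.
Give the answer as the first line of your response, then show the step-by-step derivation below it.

4,6,3

step 1: discover 4; path=4; order=4
step 2: discover 6; path=4>6; order=4,6
step 3: discover 3; path=4>6>3; order=4,6,3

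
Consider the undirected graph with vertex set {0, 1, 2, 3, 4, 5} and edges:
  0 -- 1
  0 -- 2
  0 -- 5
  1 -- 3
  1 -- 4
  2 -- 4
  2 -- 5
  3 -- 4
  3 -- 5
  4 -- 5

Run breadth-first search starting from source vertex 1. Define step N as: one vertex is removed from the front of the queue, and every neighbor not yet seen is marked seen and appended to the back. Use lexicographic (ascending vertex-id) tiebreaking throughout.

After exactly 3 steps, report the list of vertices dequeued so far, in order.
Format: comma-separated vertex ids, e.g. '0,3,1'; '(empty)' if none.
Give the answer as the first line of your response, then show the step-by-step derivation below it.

1,0,3

step 1: dequeue 1; queue=[0,3,4]; order=1
step 2: dequeue 0; queue=[3,4,2,5]; order=1,0
step 3: dequeue 3; queue=[4,2,5]; order=1,0,3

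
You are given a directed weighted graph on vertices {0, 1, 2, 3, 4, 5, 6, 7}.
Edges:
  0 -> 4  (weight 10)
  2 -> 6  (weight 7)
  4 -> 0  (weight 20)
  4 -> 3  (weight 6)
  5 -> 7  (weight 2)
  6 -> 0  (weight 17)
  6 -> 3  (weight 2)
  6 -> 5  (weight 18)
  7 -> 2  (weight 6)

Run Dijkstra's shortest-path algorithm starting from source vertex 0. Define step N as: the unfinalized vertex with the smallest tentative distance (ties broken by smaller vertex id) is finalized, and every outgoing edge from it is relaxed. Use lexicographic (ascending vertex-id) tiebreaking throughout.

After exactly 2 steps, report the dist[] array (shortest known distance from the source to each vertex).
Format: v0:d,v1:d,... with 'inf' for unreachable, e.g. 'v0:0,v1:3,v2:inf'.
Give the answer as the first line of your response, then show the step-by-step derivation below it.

v0:0,v1:inf,v2:inf,v3:16,v4:10,v5:inf,v6:inf,v7:inf

step 1: dist = v0:0,v1:inf,v2:inf,v3:inf,v4:10,v5:inf,v6:inf,v7:inf
step 2: dist = v0:0,v1:inf,v2:inf,v3:16,v4:10,v5:inf,v6:inf,v7:inf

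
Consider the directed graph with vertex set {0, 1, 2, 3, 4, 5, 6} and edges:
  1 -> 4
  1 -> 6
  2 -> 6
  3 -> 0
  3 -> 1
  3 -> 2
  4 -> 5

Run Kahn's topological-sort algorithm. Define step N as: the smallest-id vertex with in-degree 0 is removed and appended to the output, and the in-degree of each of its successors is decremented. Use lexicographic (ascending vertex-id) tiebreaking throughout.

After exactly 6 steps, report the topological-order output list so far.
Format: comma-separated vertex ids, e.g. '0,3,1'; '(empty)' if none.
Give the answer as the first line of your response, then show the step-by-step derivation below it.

3,0,1,2,4,5

step 1: output 3; order=[3]; indeg=(0,0,0,0,1,1,2)
step 2: output 0; order=[3,0]; indeg=(0,0,0,0,1,1,2)
step 3: output 1; order=[3,0,1]; indeg=(0,0,0,0,0,1,1)
step 4: output 2; order=[3,0,1,2]; indeg=(0,0,0,0,0,1,0)
step 5: output 4; order=[3,0,1,2,4]; indeg=(0,0,0,0,0,0,0)
step 6: output 5; order=[3,0,1,2,4,5]; indeg=(0,0,0,0,0,0,0)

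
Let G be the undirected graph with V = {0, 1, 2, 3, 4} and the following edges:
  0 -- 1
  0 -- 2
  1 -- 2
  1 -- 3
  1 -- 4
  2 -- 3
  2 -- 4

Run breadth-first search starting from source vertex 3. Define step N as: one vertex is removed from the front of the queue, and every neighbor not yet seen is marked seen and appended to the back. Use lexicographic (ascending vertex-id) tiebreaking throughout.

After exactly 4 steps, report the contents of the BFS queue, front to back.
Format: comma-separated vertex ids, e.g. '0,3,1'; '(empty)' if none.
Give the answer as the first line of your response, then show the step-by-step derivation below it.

4

step 1: dequeue 3; queue=[1,2]; order=3
step 2: dequeue 1; queue=[2,0,4]; order=3,1
step 3: dequeue 2; queue=[0,4]; order=3,1,2
step 4: dequeue 0; queue=[4]; order=3,1,2,0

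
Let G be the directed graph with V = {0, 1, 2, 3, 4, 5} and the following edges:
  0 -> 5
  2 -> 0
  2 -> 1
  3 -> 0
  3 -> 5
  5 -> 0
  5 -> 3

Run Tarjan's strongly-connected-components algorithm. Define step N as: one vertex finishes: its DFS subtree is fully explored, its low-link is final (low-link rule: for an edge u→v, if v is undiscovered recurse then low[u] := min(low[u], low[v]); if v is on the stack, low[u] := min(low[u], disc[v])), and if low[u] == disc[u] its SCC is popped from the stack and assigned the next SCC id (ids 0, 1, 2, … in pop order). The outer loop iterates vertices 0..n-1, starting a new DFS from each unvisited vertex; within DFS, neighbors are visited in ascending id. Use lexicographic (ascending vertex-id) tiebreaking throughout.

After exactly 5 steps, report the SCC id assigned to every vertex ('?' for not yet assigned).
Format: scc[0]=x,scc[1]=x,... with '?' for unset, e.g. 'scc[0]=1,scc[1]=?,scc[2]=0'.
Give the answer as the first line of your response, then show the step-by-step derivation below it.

scc[0]=0,scc[1]=1,scc[2]=2,scc[3]=0,scc[4]=?,scc[5]=0

step 1: low=(low[0]=0,low[1]=?,low[2]=?,low[3]=0,low[4]=?,low[5]=0); scc=(scc[0]=?,scc[1]=?,scc[2]=?,scc[3]=?,scc[4]=?,scc[5]=?)
step 2: low=(low[0]=0,low[1]=?,low[2]=?,low[3]=0,low[4]=?,low[5]=0); scc=(scc[0]=?,scc[1]=?,scc[2]=?,scc[3]=?,scc[4]=?,scc[5]=?)
step 3: low=(low[0]=0,low[1]=?,low[2]=?,low[3]=0,low[4]=?,low[5]=0); scc=(scc[0]=0,scc[1]=?,scc[2]=?,scc[3]=0,scc[4]=?,scc[5]=0)
step 4: low=(low[0]=0,low[1]=3,low[2]=?,low[3]=0,low[4]=?,low[5]=0); scc=(scc[0]=0,scc[1]=1,scc[2]=?,scc[3]=0,scc[4]=?,scc[5]=0)
step 5: low=(low[0]=0,low[1]=3,low[2]=4,low[3]=0,low[4]=?,low[5]=0); scc=(scc[0]=0,scc[1]=1,scc[2]=2,scc[3]=0,scc[4]=?,scc[5]=0)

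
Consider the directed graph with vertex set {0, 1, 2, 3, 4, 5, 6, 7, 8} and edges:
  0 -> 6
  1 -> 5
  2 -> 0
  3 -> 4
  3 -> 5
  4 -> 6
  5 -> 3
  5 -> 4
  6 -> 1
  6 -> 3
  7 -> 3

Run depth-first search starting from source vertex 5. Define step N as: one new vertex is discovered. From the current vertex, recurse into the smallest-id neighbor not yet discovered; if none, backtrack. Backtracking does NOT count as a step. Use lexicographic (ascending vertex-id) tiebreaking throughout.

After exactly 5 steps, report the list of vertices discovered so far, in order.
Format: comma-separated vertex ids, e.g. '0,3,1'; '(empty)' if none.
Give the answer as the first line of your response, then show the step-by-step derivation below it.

5,3,4,6,1

step 1: discover 5; path=5; order=5
step 2: discover 3; path=5>3; order=5,3
step 3: discover 4; path=5>3>4; order=5,3,4
step 4: discover 6; path=5>3>4>6; order=5,3,4,6
step 5: discover 1; path=5>3>4>6>1; order=5,3,4,6,1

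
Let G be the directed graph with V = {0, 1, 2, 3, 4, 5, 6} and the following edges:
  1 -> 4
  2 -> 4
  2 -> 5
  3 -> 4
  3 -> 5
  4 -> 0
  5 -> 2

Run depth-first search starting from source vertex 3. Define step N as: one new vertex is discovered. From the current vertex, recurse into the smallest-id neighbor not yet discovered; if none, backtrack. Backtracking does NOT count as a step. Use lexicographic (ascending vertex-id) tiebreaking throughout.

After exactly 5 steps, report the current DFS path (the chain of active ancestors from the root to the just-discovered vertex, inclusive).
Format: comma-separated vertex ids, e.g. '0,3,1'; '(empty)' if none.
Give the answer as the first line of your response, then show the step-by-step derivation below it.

3,5,2

step 1: discover 3; path=3; order=3
step 2: discover 4; path=3>4; order=3,4
step 3: discover 0; path=3>4>0; order=3,4,0
step 4: discover 5; path=3>5; order=3,4,0,5
step 5: discover 2; path=3>5>2; order=3,4,0,5,2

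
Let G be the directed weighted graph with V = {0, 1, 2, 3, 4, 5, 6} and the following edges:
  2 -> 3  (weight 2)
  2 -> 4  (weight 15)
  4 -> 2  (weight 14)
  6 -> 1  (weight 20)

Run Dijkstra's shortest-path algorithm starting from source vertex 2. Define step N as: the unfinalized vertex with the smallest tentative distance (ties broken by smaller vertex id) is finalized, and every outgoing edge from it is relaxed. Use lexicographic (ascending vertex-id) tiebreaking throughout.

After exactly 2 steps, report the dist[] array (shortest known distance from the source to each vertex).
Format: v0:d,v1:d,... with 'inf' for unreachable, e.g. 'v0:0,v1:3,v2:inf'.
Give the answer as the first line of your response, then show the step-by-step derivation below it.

v0:inf,v1:inf,v2:0,v3:2,v4:15,v5:inf,v6:inf

step 1: dist = v0:inf,v1:inf,v2:0,v3:2,v4:15,v5:inf,v6:inf
step 2: dist = v0:inf,v1:inf,v2:0,v3:2,v4:15,v5:inf,v6:inf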